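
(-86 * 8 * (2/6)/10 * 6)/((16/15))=-129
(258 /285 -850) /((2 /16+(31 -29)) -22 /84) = -13551552 /29735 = -455.74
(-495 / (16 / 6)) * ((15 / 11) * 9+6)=-27135 / 8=-3391.88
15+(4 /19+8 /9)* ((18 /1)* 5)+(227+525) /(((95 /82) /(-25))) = -306155 /19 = -16113.42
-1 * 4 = -4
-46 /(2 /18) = -414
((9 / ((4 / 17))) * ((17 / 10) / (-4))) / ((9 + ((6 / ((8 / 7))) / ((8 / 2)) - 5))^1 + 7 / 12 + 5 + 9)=-7803 / 9550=-0.82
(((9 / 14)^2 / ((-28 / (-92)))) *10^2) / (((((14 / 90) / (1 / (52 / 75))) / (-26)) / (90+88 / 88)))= -2043478125 / 686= -2978831.09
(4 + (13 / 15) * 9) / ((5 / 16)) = 944 / 25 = 37.76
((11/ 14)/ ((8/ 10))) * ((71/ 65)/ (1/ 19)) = 14839/ 728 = 20.38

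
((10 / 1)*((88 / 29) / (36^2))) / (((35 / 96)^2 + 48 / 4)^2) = 57671680 / 362588203181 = 0.00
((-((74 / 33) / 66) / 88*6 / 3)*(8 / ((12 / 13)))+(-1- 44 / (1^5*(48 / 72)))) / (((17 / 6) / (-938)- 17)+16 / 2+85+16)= -4517444582 / 6202235061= -0.73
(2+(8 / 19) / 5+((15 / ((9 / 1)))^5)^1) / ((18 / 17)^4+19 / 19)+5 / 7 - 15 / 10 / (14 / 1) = 880761840697 / 121840690860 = 7.23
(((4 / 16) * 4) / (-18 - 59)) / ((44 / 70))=-5 / 242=-0.02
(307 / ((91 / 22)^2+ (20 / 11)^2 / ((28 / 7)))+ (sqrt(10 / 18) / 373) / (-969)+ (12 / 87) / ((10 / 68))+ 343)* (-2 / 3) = -908950822 / 3776235+ 2* sqrt(5) / 3252933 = -240.70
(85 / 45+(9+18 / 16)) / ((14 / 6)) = 865 / 168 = 5.15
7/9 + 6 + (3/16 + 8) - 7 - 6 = 283/144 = 1.97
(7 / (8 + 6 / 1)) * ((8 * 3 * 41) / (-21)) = -164 / 7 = -23.43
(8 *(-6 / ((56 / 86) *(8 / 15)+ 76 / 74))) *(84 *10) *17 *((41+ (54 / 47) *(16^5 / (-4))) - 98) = 5034877594488000 / 33511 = 150245519217.21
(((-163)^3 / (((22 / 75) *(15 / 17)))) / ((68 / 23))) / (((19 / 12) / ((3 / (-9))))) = 498035905 / 418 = 1191473.46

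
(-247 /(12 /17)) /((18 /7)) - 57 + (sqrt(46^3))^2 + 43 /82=97143.45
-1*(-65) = 65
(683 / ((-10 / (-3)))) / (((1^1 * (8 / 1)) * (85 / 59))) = 120891 / 6800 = 17.78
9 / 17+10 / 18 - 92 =-13910 / 153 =-90.92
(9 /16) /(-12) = -0.05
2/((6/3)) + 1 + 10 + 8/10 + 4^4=1344/5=268.80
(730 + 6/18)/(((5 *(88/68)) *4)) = 37247/1320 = 28.22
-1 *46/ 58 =-23/ 29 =-0.79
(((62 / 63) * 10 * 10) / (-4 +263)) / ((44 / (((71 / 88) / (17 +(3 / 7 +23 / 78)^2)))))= 9299225 / 23387834569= 0.00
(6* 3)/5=18/5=3.60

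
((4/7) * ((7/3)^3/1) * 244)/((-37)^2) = 47824/36963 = 1.29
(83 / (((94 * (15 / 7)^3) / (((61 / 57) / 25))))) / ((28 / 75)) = 248087 / 24111000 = 0.01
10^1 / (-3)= -10 / 3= -3.33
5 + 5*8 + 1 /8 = 361 /8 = 45.12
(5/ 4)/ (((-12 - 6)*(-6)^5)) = 5/ 559872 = 0.00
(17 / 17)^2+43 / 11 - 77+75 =32 / 11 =2.91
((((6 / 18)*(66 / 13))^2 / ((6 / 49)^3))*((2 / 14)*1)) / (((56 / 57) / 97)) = 535430203 / 24336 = 22001.57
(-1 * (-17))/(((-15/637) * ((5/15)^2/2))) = -64974/5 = -12994.80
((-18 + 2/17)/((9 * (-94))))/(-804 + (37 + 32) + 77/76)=-11552/401135553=-0.00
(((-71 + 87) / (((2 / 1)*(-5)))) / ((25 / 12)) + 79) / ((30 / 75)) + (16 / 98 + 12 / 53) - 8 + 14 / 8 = 49270201 / 259700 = 189.72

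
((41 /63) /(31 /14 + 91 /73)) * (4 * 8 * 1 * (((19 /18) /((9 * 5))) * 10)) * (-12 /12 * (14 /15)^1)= -50952832 /38677095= -1.32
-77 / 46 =-1.67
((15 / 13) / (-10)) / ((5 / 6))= -9 / 65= -0.14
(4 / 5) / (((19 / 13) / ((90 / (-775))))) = -936 / 14725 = -0.06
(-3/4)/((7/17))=-51/28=-1.82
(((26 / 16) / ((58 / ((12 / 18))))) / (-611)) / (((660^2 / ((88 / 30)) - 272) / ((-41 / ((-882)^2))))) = 41 / 3772024601998464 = 0.00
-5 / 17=-0.29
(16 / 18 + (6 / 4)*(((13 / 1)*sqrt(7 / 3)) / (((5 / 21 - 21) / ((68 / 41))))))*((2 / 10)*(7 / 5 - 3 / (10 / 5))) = -4 / 225 + 4641*sqrt(21) / 446900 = 0.03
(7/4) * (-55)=-385/4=-96.25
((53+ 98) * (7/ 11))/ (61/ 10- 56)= -10570/ 5489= -1.93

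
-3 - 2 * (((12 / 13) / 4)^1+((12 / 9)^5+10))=-100739 / 3159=-31.89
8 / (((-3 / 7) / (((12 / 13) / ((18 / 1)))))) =-112 / 117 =-0.96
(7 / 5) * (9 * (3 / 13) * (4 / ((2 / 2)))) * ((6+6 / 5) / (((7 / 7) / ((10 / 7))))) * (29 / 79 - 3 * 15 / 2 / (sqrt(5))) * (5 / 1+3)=1804032 / 5135 - 279936 * sqrt(5) / 65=-9278.77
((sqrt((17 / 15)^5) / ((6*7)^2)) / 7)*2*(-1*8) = -1156*sqrt(255) / 10418625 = -0.00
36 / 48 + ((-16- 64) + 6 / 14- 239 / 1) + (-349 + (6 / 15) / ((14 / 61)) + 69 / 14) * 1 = -13203 / 20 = -660.15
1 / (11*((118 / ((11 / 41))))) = 1 / 4838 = 0.00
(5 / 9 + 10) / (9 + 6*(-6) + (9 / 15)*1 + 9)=-475 / 783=-0.61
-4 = -4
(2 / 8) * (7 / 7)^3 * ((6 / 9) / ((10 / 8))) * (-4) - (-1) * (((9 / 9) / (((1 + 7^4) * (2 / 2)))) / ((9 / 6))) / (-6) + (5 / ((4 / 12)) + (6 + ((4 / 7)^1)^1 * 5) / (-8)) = 20216363 / 1513260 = 13.36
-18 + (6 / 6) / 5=-89 / 5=-17.80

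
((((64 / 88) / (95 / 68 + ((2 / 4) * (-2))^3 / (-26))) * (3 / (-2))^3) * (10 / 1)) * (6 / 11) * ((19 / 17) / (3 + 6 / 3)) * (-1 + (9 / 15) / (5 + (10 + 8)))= 1327872 / 654005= 2.03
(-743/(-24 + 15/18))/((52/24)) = 26748/1807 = 14.80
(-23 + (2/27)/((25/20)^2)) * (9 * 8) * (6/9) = -247888/225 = -1101.72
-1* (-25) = 25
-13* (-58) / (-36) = -377 / 18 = -20.94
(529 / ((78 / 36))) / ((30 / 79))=41791 / 65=642.94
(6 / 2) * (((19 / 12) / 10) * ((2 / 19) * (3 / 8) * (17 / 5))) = 51 / 800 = 0.06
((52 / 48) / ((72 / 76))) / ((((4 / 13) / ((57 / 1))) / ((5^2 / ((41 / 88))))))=16777475 / 1476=11366.85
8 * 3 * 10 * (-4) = -960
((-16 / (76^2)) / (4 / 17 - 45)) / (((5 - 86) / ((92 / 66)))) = -782 / 734329233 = -0.00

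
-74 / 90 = -37 / 45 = -0.82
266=266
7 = 7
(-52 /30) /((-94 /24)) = 104 /235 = 0.44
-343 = -343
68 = 68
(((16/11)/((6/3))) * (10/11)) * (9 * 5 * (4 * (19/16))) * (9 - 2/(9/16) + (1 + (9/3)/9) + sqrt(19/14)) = 8550 * sqrt(266)/847 + 115900/121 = 1122.49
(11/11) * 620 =620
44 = 44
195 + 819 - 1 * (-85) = 1099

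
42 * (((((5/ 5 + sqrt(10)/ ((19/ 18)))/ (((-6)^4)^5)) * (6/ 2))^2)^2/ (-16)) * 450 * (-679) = 427888825 * sqrt(10)/ 31134331513931590129327220487940198598989283061982074790477824 + 2096757550825/ 42591765511058415296919637627502191683417339228791478313373663232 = 0.00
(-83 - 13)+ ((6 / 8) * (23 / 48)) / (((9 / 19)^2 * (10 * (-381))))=-1896108143 / 19751040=-96.00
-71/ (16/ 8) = -71/ 2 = -35.50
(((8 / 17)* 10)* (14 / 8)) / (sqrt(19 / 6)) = 140* sqrt(114) / 323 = 4.63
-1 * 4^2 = -16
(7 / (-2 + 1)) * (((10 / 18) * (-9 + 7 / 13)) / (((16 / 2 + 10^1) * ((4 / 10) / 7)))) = 67375 / 2106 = 31.99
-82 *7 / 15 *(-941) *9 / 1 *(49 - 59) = -3240804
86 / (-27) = -86 / 27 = -3.19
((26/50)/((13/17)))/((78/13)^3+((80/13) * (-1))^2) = 2873/1072600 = 0.00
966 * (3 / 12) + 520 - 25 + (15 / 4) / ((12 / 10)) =5917 / 8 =739.62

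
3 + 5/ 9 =32/ 9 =3.56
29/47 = 0.62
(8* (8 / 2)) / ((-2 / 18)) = -288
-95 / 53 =-1.79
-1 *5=-5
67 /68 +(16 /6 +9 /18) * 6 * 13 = 16863 /68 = 247.99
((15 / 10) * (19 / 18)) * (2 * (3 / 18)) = 19 / 36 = 0.53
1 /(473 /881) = 881 /473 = 1.86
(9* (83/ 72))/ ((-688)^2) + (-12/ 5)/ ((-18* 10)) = 3792977/ 284006400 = 0.01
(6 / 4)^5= 243 / 32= 7.59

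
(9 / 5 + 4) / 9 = 29 / 45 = 0.64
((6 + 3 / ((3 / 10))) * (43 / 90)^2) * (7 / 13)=51772 / 26325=1.97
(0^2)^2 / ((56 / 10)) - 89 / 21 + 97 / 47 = -2146 / 987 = -2.17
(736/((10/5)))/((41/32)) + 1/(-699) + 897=33938506/28659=1184.22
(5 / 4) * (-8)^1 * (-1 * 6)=60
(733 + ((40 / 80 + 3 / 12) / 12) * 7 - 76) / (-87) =-10519 / 1392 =-7.56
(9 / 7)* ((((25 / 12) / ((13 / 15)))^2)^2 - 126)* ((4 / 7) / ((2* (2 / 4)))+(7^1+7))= -310799452869 / 179134592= -1735.01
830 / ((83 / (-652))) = -6520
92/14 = 46/7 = 6.57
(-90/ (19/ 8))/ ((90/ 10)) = -80/ 19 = -4.21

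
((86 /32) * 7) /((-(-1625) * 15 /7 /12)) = 0.06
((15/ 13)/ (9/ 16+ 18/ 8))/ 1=16/ 39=0.41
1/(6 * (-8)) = -1/48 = -0.02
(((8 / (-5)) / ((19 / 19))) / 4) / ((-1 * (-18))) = -1 / 45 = -0.02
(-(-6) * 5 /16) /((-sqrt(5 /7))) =-3 * sqrt(35) /8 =-2.22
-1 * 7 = -7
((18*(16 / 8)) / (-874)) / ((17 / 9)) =-162 / 7429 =-0.02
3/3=1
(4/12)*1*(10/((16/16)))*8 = 26.67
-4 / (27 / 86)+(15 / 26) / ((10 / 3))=-17645 / 1404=-12.57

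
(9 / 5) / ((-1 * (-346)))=9 / 1730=0.01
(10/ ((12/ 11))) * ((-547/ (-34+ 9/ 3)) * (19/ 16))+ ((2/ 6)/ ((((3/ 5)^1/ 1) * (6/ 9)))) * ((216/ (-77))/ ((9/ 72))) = 173.37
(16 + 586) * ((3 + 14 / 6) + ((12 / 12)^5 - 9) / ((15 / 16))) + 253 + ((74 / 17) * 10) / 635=-18063613 / 10795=-1673.33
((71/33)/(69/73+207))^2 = 26863489/250940883600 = 0.00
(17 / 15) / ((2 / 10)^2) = 85 / 3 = 28.33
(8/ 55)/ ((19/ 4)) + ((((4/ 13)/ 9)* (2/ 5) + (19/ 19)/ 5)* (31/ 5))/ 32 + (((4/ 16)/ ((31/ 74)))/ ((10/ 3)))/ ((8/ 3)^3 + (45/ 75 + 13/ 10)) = 55068644089/ 683208995040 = 0.08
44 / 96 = 11 / 24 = 0.46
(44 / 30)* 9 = 66 / 5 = 13.20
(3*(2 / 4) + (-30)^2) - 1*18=1767 / 2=883.50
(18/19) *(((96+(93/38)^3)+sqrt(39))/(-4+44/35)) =-637567245/16681088 - 105 *sqrt(39)/304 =-40.38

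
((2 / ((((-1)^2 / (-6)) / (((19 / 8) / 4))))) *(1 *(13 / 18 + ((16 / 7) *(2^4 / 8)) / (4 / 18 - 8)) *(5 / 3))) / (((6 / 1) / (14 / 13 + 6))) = -259141 / 137592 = -1.88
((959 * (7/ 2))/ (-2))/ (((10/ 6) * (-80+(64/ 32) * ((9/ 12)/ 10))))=20139/ 1597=12.61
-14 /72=-7 /36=-0.19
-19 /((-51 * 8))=19 /408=0.05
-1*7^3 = -343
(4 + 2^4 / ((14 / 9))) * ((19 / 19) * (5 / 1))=500 / 7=71.43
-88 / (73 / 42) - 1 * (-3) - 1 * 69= -8514 / 73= -116.63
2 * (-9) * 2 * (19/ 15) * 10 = -456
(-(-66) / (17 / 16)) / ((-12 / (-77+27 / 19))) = 126368 / 323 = 391.23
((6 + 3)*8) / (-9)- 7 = -15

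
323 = 323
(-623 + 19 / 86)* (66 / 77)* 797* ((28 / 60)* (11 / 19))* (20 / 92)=-469551753 / 18791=-24988.12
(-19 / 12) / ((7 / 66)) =-209 / 14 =-14.93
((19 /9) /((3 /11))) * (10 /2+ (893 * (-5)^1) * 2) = -621775 /9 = -69086.11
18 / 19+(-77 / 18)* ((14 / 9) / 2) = -7325 / 3078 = -2.38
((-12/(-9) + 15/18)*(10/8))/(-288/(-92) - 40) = -1495/20352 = -0.07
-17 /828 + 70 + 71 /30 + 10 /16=604201 /8280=72.97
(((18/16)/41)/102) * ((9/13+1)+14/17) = 417/616148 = 0.00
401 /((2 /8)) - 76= 1528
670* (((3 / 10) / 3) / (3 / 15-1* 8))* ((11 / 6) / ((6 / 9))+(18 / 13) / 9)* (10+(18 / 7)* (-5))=252925 / 3549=71.27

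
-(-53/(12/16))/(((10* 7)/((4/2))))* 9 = 18.17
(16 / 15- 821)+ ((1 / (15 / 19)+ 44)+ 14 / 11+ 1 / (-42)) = -357319 / 462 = -773.42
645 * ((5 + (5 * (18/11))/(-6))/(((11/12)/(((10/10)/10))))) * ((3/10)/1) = 9288/121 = 76.76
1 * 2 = 2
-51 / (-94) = 51 / 94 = 0.54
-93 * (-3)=279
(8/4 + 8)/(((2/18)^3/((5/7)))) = 36450/7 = 5207.14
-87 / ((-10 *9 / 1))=29 / 30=0.97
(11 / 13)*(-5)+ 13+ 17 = 335 / 13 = 25.77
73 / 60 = 1.22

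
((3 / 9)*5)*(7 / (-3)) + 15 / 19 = -530 / 171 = -3.10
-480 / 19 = -25.26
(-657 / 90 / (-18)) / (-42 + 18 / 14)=-511 / 51300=-0.01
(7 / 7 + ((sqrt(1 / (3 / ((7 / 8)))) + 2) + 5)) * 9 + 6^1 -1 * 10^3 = -922 + 3 * sqrt(42) / 4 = -917.14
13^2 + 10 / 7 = 170.43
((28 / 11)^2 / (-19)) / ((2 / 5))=-1960 / 2299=-0.85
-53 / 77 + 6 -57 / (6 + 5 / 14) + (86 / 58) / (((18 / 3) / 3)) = -1157931 / 397474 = -2.91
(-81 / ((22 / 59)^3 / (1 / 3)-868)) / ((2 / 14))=116449893 / 178237028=0.65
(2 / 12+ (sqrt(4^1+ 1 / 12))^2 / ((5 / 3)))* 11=28.78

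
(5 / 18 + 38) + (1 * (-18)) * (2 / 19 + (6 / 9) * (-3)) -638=-193441 / 342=-565.62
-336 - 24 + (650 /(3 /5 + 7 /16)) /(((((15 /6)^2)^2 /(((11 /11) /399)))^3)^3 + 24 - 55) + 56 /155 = -17256488988126598531585654716007411469539684920138354368 /47982846461675207598948343875235877903711653360141535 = -359.64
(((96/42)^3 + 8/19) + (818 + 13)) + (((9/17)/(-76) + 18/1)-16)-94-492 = 114935069/443156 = 259.36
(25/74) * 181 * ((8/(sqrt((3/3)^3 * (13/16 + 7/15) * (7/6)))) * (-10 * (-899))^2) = 17554125720000 * sqrt(21490)/79513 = 32363782405.03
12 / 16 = 3 / 4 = 0.75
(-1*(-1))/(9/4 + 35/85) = 68/181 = 0.38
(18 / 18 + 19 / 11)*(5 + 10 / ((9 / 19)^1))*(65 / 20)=15275 / 66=231.44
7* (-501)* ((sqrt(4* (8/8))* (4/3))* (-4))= 37408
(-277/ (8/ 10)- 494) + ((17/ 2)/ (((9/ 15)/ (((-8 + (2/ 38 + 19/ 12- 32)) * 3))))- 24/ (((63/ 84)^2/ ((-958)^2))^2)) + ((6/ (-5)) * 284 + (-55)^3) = -63889314089831.26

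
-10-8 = -18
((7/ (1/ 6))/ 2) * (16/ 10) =33.60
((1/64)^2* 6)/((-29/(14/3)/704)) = -77/464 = -0.17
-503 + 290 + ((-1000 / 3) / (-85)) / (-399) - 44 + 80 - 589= -15587534 / 20349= -766.01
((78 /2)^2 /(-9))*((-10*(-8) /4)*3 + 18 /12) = -20787 /2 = -10393.50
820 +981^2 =963181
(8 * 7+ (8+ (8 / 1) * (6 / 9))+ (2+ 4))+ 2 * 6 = 262 / 3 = 87.33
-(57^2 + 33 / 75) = -81236 / 25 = -3249.44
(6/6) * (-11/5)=-11/5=-2.20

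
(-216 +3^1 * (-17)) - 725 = -992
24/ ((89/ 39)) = 936/ 89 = 10.52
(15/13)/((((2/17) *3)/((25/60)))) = 425/312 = 1.36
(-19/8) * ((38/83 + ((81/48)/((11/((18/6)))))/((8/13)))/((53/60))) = -40157355/12387584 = -3.24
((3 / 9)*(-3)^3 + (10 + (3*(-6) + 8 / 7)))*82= -9102 / 7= -1300.29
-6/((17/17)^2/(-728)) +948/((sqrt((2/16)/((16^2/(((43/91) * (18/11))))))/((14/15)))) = 4368 +141568 * sqrt(43043)/645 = 49904.19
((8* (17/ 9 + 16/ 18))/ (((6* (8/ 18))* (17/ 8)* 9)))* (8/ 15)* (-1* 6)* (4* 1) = -2560/ 459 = -5.58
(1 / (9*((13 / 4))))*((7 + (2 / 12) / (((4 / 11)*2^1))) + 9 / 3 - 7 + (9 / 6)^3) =317 / 1404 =0.23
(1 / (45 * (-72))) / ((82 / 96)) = -0.00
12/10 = 6/5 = 1.20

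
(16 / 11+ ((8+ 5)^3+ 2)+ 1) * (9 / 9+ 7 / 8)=45405 / 11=4127.73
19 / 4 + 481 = 1943 / 4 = 485.75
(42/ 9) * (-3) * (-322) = 4508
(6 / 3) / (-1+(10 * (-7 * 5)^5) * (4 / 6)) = -6 / 1050437503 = -0.00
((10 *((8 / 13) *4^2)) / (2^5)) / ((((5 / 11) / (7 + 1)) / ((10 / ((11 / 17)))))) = 10880 / 13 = 836.92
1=1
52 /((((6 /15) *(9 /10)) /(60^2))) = 520000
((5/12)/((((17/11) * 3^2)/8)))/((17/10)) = 1100/7803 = 0.14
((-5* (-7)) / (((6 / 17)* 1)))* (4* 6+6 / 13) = 31535 / 13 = 2425.77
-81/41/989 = -81/40549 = -0.00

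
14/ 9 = 1.56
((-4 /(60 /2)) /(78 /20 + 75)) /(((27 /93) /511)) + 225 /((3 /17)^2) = 153850811 /21303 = 7222.03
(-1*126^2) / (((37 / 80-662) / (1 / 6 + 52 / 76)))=6844320 / 335179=20.42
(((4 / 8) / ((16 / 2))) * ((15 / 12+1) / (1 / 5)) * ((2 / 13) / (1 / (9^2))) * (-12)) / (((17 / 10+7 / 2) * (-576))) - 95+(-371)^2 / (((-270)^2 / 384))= 662389190297 / 1051315200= 630.06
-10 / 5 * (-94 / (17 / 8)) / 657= 1504 / 11169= 0.13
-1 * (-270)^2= -72900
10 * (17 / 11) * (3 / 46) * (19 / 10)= 969 / 506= 1.92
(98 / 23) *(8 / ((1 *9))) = 784 / 207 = 3.79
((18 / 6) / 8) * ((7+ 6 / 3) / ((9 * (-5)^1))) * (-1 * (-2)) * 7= -21 / 20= -1.05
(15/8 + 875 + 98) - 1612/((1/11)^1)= -134057/8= -16757.12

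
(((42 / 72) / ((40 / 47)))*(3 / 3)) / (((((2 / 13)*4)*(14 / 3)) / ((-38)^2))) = 220571 / 640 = 344.64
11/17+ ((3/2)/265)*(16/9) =8881/13515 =0.66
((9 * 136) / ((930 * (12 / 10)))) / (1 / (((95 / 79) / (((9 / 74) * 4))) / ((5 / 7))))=83657 / 22041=3.80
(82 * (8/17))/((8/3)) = 246/17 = 14.47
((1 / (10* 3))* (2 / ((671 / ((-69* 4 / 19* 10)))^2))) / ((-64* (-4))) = 7935 / 650148004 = 0.00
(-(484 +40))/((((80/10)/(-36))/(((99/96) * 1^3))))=2431.69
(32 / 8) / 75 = 4 / 75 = 0.05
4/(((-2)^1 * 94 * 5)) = -1/235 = -0.00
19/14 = 1.36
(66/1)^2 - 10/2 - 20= 4331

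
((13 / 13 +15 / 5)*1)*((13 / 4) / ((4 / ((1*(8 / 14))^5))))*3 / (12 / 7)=832 / 2401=0.35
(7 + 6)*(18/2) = 117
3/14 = 0.21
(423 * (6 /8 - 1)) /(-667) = 423 /2668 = 0.16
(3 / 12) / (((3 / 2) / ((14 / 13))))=0.18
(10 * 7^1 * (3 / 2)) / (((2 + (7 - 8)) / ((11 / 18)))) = 64.17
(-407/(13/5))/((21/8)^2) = -130240/5733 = -22.72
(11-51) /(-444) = 0.09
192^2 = 36864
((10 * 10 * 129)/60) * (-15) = -3225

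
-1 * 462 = -462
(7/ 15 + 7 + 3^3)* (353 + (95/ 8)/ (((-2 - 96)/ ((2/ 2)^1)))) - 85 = 47344023/ 3920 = 12077.56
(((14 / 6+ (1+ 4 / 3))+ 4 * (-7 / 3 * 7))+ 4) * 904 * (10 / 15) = -307360 / 9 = -34151.11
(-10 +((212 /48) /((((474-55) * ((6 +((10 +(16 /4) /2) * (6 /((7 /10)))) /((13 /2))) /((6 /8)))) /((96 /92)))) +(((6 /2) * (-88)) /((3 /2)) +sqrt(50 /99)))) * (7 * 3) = -49838068245 /12759388 +35 * sqrt(22) /11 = -3891.07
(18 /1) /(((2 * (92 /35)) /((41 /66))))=4305 /2024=2.13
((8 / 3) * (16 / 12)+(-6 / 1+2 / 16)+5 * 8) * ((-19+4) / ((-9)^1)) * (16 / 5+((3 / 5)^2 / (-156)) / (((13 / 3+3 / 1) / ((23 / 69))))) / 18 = 11.16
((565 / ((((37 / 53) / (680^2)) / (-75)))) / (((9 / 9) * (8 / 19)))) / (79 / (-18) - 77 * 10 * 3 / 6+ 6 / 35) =171266720.46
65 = 65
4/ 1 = 4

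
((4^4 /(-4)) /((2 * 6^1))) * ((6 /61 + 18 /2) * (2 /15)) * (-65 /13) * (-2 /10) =-6.47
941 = 941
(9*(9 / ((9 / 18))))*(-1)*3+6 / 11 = -5340 / 11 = -485.45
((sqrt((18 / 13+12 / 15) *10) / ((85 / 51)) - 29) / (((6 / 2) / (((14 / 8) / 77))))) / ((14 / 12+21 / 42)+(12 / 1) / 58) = -841 / 7172+87 *sqrt(923) / 233090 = -0.11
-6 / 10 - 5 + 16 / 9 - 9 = -577 / 45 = -12.82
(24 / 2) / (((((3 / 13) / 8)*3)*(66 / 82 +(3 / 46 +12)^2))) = 36090496 / 38096559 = 0.95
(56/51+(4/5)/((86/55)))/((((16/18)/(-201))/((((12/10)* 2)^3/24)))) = -3831462/18275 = -209.66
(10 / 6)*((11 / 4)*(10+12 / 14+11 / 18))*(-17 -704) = -8185925 / 216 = -37897.80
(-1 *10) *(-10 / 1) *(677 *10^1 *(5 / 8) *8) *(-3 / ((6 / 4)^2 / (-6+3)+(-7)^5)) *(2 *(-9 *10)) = -7311600000 / 67231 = -108753.40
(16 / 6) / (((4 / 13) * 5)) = 26 / 15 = 1.73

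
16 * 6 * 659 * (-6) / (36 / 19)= -200336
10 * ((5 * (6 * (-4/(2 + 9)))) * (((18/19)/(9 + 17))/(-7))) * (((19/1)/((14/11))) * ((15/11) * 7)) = 81000/1001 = 80.92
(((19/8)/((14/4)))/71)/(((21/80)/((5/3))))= 1900/31311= 0.06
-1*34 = -34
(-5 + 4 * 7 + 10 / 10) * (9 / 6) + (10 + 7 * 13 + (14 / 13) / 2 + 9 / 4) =7269 / 52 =139.79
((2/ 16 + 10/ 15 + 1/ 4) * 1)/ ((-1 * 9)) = -25/ 216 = -0.12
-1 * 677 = -677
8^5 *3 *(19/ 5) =1867776/ 5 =373555.20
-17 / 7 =-2.43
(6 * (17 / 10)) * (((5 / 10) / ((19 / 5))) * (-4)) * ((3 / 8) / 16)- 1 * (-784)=953191 / 1216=783.87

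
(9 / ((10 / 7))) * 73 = 4599 / 10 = 459.90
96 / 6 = 16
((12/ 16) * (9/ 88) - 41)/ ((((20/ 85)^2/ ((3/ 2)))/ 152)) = -237293565/ 1408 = -168532.36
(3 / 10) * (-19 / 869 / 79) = -57 / 686510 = -0.00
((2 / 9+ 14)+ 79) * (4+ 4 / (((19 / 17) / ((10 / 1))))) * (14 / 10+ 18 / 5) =352380 / 19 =18546.32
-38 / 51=-0.75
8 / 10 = 4 / 5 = 0.80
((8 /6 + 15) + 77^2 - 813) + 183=15946 /3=5315.33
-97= -97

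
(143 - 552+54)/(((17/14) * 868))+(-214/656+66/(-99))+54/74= -11511607/19187016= -0.60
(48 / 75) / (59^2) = 16 / 87025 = 0.00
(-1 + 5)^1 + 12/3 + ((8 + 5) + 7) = 28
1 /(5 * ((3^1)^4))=1 /405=0.00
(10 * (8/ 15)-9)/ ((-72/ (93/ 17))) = 341/ 1224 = 0.28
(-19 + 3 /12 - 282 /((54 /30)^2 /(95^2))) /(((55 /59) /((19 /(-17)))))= 19020461005 /20196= 941793.47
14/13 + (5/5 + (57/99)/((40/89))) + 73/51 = 465717/97240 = 4.79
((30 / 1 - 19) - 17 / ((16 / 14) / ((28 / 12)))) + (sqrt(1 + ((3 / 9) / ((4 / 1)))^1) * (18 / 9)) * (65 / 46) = -569 / 24 + 65 * sqrt(39) / 138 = -20.77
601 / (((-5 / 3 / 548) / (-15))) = 2964132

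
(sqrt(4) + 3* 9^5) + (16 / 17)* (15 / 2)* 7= 3012373 / 17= 177198.41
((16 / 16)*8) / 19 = 8 / 19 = 0.42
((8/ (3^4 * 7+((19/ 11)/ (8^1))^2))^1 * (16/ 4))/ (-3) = -0.02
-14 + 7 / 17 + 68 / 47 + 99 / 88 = -70417 / 6392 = -11.02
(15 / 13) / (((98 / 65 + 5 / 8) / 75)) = 40.58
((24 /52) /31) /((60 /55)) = 11 /806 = 0.01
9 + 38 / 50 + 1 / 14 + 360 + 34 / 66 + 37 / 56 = 371.01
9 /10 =0.90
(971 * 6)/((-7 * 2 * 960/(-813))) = 789423/2240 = 352.42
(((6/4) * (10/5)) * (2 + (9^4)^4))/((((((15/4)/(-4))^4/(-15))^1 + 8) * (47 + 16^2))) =2308200400097.11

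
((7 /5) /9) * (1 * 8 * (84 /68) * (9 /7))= 168 /85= 1.98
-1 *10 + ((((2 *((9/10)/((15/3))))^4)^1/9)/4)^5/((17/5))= -316649675369262695106608867905351/31664967536926269531250000000000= -10.00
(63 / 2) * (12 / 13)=378 / 13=29.08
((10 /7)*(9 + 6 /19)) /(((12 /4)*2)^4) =295 /28728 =0.01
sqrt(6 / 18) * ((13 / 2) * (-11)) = -143 * sqrt(3) / 6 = -41.28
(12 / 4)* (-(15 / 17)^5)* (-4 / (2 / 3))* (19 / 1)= 259706250 / 1419857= 182.91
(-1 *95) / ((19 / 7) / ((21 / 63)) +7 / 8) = -1064 / 101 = -10.53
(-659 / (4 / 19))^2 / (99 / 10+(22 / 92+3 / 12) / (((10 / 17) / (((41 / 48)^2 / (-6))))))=13846406949120 / 13847003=999956.95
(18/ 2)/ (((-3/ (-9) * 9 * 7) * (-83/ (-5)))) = 15/ 581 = 0.03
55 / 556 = 0.10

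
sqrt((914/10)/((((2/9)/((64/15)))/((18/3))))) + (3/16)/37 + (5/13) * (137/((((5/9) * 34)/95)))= 24 * sqrt(457)/5 + 34672623/130832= 367.63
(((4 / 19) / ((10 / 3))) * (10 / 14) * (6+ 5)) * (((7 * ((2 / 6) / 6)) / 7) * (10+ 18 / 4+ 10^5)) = 2200319 / 798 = 2757.29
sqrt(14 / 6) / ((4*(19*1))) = sqrt(21) / 228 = 0.02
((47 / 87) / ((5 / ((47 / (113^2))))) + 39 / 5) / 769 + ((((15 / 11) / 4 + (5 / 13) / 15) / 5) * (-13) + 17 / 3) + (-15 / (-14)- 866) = -860.20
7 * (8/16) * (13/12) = 91/24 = 3.79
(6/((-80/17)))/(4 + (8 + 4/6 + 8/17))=-2601/26800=-0.10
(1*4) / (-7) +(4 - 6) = -2.57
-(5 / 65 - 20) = 259 / 13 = 19.92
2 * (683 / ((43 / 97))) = 132502 / 43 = 3081.44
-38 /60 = -19 /30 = -0.63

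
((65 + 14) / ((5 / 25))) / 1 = 395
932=932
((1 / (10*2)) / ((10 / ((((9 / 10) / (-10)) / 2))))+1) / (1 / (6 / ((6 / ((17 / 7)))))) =97121 / 40000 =2.43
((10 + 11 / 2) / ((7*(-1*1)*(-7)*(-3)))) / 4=-31 / 1176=-0.03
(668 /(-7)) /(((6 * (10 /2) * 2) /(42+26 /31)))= -221776 /3255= -68.13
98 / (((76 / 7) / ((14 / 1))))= 126.37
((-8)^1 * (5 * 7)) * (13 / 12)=-910 / 3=-303.33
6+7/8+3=79/8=9.88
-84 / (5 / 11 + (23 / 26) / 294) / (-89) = 2.06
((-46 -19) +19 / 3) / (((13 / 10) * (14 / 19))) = -16720 / 273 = -61.25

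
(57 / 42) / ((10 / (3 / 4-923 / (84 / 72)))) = -420489 / 3920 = -107.27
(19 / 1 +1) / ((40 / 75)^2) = 1125 / 16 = 70.31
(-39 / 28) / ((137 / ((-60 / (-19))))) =-585 / 18221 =-0.03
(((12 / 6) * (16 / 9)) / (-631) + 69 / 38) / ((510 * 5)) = 78127 / 110059020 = 0.00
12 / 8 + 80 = 163 / 2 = 81.50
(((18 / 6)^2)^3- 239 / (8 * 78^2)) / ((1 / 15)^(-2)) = 35481649 / 10951200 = 3.24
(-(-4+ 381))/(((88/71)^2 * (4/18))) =-17104113/15488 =-1104.35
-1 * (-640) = 640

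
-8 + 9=1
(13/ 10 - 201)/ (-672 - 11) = 1997/ 6830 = 0.29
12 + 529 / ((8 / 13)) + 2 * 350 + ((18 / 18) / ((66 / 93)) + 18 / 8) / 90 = 1555949 / 990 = 1571.67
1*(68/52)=17/13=1.31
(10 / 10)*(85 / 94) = 85 / 94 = 0.90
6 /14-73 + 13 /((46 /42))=-9773 /161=-60.70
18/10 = 9/5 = 1.80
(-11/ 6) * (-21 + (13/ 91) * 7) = 110/ 3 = 36.67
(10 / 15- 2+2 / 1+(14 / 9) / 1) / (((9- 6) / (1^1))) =20 / 27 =0.74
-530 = -530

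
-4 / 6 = -2 / 3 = -0.67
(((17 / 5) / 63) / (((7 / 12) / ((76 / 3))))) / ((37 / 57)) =98192 / 27195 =3.61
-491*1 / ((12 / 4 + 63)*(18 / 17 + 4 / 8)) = -8347 / 1749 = -4.77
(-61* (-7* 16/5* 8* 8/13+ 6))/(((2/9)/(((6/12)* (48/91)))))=44653464/5915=7549.19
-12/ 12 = -1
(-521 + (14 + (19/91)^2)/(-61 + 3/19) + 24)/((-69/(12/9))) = 4759909097/495394263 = 9.61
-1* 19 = -19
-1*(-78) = 78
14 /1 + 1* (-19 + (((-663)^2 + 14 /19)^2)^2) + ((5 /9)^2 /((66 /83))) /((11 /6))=47686553158958636945100150051095 /1277276121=37334568755285324045528.09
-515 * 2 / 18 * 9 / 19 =-515 / 19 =-27.11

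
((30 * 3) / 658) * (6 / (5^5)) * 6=324 / 205625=0.00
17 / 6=2.83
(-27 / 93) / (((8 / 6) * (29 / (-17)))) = 459 / 3596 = 0.13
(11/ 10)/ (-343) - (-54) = 185209/ 3430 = 54.00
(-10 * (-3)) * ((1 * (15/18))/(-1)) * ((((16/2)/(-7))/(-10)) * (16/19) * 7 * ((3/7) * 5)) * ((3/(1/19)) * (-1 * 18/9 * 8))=230400/7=32914.29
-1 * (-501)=501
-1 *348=-348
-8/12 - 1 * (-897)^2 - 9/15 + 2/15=-12069152/15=-804610.13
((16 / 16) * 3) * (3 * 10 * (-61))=-5490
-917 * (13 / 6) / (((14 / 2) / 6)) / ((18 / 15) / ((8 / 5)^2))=-54496 / 15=-3633.07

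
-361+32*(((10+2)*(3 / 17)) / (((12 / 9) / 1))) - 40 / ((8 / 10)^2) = -12671 / 34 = -372.68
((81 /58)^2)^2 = 43046721 /11316496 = 3.80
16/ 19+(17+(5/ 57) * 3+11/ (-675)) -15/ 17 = 3751472/ 218025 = 17.21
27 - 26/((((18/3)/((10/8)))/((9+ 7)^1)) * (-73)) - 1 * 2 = 5735/219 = 26.19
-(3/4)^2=-9/16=-0.56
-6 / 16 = -3 / 8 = -0.38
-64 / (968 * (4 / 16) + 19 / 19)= -0.26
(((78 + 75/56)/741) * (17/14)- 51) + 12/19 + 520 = 90968393/193648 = 469.76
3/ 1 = 3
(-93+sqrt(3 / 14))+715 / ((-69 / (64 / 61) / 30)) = -418.70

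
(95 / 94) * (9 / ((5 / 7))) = 1197 / 94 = 12.73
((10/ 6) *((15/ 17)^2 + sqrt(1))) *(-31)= -79670/ 867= -91.89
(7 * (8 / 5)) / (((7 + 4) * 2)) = 28 / 55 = 0.51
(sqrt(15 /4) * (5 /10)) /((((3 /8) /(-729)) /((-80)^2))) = -3110400 * sqrt(15) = -12046527.40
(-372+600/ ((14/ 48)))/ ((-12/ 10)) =-9830/ 7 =-1404.29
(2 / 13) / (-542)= -1 / 3523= -0.00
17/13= 1.31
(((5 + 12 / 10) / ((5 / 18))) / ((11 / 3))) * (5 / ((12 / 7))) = 17.75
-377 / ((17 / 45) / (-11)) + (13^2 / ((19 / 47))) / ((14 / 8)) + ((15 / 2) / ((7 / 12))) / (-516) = 311564027 / 27778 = 11216.22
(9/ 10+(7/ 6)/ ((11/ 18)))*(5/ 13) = 309/ 286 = 1.08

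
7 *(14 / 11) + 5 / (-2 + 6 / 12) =5.58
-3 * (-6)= 18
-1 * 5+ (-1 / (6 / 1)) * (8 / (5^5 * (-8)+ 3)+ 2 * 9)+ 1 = -524933 / 74991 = -7.00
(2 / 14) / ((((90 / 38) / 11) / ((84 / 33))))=76 / 45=1.69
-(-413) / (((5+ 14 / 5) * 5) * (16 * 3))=413 / 1872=0.22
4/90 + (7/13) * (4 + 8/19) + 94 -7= 993959/11115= 89.43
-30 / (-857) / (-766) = -15 / 328231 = -0.00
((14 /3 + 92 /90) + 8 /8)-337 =-14864 /45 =-330.31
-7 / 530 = -0.01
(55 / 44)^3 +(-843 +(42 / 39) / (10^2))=-17493551 / 20800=-841.04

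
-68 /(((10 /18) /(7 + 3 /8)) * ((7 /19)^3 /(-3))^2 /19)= -72620821691577 /1176490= -61726679.95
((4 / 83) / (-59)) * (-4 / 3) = 16 / 14691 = 0.00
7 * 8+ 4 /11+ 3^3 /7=4637 /77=60.22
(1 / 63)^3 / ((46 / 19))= 19 / 11502162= 0.00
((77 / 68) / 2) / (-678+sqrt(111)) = -0.00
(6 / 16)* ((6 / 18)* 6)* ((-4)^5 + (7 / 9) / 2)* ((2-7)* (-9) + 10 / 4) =-36466.15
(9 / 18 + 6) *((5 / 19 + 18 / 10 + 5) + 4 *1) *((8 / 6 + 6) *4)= 601172 / 285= 2109.38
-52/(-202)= 26/101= 0.26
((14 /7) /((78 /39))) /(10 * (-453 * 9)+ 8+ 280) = -0.00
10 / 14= 5 / 7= 0.71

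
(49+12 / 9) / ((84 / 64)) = 2416 / 63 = 38.35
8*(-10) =-80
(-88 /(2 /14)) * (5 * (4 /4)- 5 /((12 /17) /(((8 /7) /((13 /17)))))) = 3441.03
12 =12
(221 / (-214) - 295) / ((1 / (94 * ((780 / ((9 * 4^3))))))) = -64512435 / 1712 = -37682.50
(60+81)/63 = 47/21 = 2.24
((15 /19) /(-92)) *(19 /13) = -15 /1196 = -0.01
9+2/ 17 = 155/ 17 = 9.12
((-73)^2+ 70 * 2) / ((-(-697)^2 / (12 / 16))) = -16407 / 1943236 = -0.01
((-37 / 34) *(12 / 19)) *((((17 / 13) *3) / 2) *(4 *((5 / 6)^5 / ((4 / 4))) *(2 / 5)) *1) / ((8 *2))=-23125 / 426816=-0.05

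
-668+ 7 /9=-667.22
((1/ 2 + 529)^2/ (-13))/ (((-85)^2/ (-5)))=1121481/ 75140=14.93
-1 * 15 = -15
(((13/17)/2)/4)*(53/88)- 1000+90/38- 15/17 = -227040989/227392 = -998.46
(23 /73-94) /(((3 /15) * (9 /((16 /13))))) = -547120 /8541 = -64.06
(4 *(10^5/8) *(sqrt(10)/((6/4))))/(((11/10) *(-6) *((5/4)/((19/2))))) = -3800000 *sqrt(10)/99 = -121380.35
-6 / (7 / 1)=-6 / 7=-0.86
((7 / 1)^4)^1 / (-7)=-343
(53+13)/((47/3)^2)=594/2209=0.27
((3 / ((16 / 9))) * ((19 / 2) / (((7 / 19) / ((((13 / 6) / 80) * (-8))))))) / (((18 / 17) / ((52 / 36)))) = -1037153 / 80640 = -12.86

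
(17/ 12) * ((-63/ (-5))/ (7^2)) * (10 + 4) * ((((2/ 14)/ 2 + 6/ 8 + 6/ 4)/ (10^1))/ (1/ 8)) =663/ 70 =9.47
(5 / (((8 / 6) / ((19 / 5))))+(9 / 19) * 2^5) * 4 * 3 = 352.89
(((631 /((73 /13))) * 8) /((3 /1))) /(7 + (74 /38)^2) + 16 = 43.77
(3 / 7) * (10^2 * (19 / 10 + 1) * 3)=2610 / 7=372.86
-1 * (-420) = 420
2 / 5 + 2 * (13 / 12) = 77 / 30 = 2.57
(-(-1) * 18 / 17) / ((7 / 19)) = 342 / 119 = 2.87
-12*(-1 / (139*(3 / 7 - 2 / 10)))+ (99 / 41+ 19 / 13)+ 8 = 12.25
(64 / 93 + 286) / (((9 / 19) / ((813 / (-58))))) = -8483.66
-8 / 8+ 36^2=1295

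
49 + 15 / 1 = 64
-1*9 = -9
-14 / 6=-2.33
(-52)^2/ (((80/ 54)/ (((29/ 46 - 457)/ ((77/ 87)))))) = -1190546019/ 1265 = -941143.10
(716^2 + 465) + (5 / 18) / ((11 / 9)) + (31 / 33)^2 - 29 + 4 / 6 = 1117518245 / 2178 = 513093.78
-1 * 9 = -9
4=4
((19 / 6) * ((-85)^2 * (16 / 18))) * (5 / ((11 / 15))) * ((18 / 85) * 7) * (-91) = -205751000 / 11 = -18704636.36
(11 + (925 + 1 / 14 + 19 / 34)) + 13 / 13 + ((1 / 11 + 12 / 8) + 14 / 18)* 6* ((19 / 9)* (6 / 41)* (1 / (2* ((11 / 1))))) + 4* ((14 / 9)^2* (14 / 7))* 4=48548890427 / 47819079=1015.26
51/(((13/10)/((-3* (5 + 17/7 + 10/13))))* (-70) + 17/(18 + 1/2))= 4223106/382489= 11.04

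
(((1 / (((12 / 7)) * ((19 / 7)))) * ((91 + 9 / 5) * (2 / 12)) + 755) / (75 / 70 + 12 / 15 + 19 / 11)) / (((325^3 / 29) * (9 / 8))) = 23164856176 / 146394657703125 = 0.00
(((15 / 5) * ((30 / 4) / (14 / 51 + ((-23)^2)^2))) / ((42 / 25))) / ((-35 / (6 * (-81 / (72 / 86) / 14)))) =888165 / 15664842928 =0.00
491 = 491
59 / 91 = 0.65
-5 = -5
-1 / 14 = -0.07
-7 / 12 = -0.58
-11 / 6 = -1.83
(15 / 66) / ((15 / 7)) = 7 / 66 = 0.11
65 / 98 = 0.66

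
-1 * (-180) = 180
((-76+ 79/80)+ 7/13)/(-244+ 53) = 0.39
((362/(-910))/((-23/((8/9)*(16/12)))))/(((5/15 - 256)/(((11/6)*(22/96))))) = -21901/650159055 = -0.00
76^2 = 5776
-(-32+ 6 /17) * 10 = 5380 /17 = 316.47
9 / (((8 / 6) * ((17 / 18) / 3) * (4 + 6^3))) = 729 / 7480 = 0.10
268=268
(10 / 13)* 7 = 70 / 13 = 5.38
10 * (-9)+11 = -79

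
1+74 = 75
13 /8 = 1.62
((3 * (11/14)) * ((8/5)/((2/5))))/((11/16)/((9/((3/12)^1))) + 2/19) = 722304/9527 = 75.82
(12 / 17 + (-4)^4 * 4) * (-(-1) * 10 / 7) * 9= 1567800 / 119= 13174.79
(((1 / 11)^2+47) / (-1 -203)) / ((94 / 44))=-948 / 8789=-0.11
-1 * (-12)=12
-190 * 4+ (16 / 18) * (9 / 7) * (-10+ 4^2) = -5272 / 7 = -753.14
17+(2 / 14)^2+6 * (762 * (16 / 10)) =1796394 / 245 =7332.22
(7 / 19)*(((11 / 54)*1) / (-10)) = -77 / 10260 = -0.01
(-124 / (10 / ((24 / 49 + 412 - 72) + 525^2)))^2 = 702886319618052964 / 60025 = 11709892871604.38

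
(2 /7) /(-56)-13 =-2549 /196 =-13.01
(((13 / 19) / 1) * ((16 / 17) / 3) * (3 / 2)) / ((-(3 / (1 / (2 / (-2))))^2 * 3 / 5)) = -520 / 8721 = -0.06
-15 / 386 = -0.04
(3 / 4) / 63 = 1 / 84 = 0.01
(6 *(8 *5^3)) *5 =30000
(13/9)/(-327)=-13/2943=-0.00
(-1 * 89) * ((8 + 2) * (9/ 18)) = -445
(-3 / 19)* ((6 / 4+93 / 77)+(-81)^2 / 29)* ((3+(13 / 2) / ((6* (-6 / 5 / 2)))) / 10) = -14655647 / 3394160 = -4.32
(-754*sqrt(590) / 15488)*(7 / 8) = -2639*sqrt(590) / 61952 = -1.03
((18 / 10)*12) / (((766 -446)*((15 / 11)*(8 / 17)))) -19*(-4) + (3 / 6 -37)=633683 / 16000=39.61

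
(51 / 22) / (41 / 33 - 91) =-153 / 5924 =-0.03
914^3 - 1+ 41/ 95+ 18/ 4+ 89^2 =145076375097/ 190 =763559868.93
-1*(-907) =907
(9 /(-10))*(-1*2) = 9 /5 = 1.80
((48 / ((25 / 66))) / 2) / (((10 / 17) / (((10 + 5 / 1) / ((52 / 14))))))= 434.99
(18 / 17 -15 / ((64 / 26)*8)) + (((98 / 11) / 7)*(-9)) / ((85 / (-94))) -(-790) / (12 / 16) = 765687137 / 718080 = 1066.30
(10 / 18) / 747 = 5 / 6723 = 0.00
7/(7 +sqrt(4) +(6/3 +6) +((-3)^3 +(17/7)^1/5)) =-245/333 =-0.74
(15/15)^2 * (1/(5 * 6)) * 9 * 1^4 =3/10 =0.30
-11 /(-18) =11 /18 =0.61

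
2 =2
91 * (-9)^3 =-66339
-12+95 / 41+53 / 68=-24823 / 2788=-8.90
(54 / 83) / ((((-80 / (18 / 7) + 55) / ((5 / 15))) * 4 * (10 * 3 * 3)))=9 / 356900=0.00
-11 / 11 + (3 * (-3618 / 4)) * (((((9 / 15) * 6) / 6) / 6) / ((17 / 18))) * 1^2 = -49013 / 170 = -288.31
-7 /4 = -1.75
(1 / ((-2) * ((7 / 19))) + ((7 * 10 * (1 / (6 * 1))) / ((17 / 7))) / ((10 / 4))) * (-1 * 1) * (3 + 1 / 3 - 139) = 76.57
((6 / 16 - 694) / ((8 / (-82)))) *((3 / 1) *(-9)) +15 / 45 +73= -18421189 / 96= -191887.39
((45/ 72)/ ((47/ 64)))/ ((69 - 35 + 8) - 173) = -40/ 6157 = -0.01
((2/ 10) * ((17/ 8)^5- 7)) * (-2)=-1190481/ 81920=-14.53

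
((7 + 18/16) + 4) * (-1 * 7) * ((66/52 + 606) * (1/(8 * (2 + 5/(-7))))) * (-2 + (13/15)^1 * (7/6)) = 2226338471/449280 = 4955.35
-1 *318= -318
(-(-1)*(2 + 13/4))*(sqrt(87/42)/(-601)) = -3*sqrt(406)/4808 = -0.01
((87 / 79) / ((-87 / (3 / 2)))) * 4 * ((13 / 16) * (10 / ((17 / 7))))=-1365 / 5372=-0.25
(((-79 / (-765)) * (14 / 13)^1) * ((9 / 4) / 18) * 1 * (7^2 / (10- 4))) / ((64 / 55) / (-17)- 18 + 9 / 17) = -298067 / 46048392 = -0.01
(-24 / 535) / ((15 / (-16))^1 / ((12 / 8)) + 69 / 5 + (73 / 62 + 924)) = -5952 / 124500599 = -0.00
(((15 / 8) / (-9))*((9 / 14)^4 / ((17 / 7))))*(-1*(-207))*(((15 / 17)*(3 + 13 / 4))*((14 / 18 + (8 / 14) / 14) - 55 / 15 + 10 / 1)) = -119.61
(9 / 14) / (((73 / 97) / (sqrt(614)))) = 873 * sqrt(614) / 1022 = 21.17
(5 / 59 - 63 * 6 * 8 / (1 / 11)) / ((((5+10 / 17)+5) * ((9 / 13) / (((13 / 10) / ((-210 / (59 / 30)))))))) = 5638466483 / 102060000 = 55.25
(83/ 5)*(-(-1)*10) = 166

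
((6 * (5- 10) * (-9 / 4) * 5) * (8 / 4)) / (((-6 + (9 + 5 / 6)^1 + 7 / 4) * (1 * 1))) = 8100 / 67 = 120.90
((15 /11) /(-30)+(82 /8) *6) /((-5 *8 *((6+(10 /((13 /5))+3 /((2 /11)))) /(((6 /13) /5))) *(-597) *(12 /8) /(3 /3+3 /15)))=1352 /187433125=0.00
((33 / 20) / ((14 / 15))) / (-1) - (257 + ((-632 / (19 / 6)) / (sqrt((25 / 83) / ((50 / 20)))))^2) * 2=-66886952887 / 101080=-661722.92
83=83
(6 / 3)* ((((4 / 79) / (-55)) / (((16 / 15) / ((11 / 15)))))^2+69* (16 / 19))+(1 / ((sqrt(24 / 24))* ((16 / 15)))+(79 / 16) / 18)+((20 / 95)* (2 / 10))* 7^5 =704432249179 / 853768800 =825.09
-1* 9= -9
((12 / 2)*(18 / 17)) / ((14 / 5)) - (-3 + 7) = -206 / 119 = -1.73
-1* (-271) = 271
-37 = -37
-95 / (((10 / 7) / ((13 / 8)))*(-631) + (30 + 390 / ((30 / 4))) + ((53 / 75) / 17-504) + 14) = 11022375 / 111695377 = 0.10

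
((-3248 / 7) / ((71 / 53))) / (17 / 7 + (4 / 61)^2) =-640547824 / 4499199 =-142.37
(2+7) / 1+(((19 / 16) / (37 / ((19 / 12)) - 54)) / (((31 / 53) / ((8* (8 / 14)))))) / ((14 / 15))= 2556509 / 294686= 8.68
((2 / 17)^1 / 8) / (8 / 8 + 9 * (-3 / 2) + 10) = -1 / 170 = -0.01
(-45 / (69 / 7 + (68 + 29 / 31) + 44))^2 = 10595025 / 78889924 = 0.13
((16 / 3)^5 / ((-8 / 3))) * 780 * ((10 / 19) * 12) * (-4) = 5452595200 / 171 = 31886521.64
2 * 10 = 20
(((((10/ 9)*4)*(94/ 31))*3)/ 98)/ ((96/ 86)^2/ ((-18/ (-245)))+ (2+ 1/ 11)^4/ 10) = 508938729200/ 23281000326213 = 0.02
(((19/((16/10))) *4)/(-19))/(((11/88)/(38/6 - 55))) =2920/3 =973.33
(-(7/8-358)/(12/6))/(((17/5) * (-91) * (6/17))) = -14285/8736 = -1.64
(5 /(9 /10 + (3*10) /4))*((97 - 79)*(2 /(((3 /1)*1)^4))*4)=200 /189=1.06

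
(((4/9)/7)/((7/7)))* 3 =4/21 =0.19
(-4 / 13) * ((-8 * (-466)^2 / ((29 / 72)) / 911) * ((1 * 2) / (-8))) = -125081856 / 343447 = -364.20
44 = 44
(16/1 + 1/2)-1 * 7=19/2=9.50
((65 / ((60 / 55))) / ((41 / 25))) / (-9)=-17875 / 4428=-4.04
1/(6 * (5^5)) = 0.00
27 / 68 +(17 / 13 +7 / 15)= 28793 / 13260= 2.17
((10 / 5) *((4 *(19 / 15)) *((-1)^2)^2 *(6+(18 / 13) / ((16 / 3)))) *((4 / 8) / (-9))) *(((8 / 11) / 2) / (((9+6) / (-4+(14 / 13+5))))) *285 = -470022 / 9295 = -50.57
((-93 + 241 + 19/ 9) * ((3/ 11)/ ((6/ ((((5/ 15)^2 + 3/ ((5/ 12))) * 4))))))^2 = 790246325764/ 19847025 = 39816.87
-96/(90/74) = -1184/15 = -78.93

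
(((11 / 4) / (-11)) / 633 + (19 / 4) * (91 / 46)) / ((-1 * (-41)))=1094411 / 4775352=0.23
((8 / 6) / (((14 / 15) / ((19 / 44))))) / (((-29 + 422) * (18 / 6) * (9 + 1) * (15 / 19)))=361 / 5446980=0.00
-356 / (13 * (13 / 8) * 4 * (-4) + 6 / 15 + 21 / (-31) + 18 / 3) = 1.07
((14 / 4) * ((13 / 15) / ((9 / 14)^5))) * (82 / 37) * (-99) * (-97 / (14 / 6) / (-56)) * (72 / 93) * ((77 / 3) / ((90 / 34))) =-57197021449568 / 1693230075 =-33779.83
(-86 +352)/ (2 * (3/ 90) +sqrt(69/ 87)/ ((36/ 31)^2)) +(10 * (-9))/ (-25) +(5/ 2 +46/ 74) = -954668441361/ 27782373890 +1183183200 * sqrt(667)/ 75087497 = 372.59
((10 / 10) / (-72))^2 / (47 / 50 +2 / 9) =25 / 150624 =0.00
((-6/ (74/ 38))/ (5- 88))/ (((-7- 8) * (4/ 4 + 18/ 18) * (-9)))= 19/ 138195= 0.00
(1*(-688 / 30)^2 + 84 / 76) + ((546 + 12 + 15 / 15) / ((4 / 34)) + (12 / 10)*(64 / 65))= 586841387 / 111150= 5279.72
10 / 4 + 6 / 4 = 4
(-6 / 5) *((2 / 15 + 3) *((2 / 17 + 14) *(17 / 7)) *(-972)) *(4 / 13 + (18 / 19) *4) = 4438291968 / 8645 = 513394.10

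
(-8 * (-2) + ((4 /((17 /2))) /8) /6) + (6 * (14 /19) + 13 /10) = 105286 /4845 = 21.73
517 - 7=510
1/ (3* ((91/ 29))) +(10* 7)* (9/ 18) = 9584/ 273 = 35.11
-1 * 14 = -14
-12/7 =-1.71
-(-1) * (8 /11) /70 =4 /385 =0.01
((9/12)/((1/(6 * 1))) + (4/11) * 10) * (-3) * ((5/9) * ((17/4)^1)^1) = -15215/264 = -57.63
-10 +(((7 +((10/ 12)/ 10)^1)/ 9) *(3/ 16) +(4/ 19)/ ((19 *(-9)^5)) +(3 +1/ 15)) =-46288007183/ 6821340480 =-6.79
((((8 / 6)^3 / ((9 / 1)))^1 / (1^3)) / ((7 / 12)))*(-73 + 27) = -11776 / 567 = -20.77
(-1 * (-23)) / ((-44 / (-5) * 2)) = 115 / 88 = 1.31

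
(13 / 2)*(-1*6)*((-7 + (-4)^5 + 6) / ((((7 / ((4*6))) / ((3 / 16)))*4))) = 359775 / 56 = 6424.55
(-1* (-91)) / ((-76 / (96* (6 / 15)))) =-4368 / 95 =-45.98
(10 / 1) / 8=5 / 4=1.25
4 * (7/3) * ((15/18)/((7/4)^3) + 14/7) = 8872/441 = 20.12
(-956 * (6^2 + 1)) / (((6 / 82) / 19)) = -27554788 / 3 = -9184929.33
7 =7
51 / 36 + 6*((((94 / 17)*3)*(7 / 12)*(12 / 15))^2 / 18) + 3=704927 / 28900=24.39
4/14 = 0.29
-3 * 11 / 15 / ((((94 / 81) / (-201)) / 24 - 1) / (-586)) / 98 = -629683956 / 47877655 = -13.15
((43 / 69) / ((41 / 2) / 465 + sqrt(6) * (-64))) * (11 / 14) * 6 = -26182252800 * sqrt(6) / 3422180695759 - 18035490 / 3422180695759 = -0.02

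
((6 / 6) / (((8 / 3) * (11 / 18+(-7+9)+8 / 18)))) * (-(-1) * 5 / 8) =27 / 352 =0.08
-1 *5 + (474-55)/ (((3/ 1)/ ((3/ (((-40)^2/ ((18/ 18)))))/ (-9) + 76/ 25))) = 6041629/ 14400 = 419.56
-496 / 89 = -5.57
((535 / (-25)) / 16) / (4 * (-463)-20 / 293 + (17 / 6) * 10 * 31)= 94053 / 68473040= 0.00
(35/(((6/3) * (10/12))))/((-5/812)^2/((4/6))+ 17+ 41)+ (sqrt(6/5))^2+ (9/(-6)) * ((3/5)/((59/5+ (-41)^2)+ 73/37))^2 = 35949090567970421/23013774589449930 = 1.56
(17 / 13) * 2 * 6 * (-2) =-408 / 13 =-31.38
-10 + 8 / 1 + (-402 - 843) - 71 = -1318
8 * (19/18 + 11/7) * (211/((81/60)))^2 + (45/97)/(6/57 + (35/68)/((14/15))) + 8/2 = 3881239520636132/7559997543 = 513391.64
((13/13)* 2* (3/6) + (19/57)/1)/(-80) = -0.02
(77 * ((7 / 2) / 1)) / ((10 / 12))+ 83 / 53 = 86116 / 265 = 324.97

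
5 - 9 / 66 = 107 / 22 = 4.86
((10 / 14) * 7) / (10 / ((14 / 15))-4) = 35 / 47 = 0.74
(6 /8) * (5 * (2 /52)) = 15 /104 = 0.14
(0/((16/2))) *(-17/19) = 0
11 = 11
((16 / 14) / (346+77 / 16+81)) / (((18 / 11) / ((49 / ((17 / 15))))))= 3520 / 50337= 0.07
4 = 4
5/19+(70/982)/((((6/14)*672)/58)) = 0.28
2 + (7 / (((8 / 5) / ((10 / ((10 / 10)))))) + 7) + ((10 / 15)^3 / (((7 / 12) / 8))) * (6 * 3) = 3525 / 28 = 125.89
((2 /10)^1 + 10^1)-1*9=6 /5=1.20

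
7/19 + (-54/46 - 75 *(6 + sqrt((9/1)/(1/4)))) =-393652/437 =-900.81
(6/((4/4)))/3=2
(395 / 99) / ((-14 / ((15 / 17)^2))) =-9875 / 44506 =-0.22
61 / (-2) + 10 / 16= -239 / 8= -29.88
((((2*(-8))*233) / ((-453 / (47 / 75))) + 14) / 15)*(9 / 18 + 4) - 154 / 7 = -920317 / 56625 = -16.25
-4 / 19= -0.21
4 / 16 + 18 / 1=73 / 4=18.25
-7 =-7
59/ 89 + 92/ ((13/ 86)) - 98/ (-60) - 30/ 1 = 20163443/ 34710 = 580.91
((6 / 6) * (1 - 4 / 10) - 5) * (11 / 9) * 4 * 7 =-6776 / 45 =-150.58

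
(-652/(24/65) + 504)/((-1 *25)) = 50.47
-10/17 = -0.59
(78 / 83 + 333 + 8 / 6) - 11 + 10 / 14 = 566453 / 1743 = 324.99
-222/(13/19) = -4218/13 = -324.46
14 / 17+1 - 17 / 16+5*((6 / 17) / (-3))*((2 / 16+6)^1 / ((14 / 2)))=0.25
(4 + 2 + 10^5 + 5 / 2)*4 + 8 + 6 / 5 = 2000216 / 5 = 400043.20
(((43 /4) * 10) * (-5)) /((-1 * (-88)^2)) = 1075 /15488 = 0.07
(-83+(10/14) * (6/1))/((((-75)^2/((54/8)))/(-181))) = 299193/17500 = 17.10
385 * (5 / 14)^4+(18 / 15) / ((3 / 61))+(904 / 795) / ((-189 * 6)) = 10836177901 / 353399760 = 30.66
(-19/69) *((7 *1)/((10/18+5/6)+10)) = -798/4715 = -0.17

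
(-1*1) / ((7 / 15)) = -15 / 7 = -2.14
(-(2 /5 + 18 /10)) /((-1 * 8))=11 /40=0.28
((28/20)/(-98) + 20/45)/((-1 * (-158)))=271/99540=0.00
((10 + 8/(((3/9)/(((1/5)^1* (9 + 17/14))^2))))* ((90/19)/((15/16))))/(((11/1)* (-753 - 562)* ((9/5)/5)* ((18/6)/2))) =-8636416/121202235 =-0.07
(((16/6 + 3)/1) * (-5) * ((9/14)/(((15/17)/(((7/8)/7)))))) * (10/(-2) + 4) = 2.58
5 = 5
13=13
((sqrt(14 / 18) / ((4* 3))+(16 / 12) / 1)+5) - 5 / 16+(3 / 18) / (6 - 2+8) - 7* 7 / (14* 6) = sqrt(7) / 36+785 / 144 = 5.52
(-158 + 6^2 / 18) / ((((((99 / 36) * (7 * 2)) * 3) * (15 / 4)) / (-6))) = 832 / 385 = 2.16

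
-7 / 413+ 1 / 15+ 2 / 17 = 2518 / 15045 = 0.17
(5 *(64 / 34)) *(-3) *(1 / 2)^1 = -14.12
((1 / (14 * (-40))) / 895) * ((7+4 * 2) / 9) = -1 / 300720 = -0.00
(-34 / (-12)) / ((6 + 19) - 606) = -17 / 3486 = -0.00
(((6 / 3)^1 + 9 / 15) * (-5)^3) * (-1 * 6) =1950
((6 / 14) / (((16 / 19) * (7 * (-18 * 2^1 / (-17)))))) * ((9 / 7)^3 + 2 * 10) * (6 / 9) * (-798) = -46573693 / 115248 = -404.12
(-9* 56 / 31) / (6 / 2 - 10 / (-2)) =-2.03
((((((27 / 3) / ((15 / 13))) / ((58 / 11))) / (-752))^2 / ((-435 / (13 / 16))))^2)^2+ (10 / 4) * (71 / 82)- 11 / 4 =-3557049338796715148874464743221901673622620419088880409719 / 6076625953777721712660543936337443692799328256000000000000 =-0.59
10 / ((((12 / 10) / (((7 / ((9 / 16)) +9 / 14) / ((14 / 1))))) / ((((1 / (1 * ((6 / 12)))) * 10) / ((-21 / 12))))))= -824500 / 9261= -89.03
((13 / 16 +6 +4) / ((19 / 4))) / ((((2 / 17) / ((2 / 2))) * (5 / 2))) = 2941 / 380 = 7.74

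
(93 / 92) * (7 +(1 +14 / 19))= 7719 / 874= 8.83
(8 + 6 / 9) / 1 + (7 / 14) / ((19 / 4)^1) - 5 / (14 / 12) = 1790 / 399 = 4.49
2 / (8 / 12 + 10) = 3 / 16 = 0.19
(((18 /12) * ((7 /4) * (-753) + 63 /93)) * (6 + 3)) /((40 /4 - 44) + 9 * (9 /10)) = 3149685 /4588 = 686.51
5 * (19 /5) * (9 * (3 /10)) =513 /10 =51.30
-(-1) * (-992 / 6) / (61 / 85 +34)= -42160 / 8853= -4.76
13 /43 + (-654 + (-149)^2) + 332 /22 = 10199012 /473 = 21562.39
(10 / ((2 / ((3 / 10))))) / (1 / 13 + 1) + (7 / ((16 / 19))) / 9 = 2335 / 1008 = 2.32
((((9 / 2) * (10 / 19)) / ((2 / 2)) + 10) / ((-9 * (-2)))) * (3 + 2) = 1175 / 342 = 3.44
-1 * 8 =-8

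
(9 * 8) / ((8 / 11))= 99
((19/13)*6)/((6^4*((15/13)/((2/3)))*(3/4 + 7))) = 19/37665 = 0.00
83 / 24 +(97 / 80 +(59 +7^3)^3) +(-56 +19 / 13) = 202690045373 / 3120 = 64964758.13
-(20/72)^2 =-25/324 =-0.08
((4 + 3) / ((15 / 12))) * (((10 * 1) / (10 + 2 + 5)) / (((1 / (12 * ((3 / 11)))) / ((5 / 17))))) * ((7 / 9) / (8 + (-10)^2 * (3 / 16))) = 31360 / 340153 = 0.09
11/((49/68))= 748/49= 15.27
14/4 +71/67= 611/134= 4.56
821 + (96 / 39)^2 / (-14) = 820.57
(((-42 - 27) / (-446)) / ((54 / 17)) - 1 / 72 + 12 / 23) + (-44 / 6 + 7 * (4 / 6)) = -779239 / 369288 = -2.11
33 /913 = 3 /83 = 0.04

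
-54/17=-3.18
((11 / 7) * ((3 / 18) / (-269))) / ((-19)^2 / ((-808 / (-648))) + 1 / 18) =-3333 / 991284637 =-0.00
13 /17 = 0.76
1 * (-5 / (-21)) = 5 / 21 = 0.24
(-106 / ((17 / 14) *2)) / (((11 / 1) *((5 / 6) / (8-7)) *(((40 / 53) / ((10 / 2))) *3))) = -19663 / 1870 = -10.51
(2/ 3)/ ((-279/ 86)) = -172/ 837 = -0.21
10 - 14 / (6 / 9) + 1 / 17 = -186 / 17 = -10.94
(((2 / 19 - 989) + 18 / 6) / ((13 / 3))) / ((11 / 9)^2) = -4551876 / 29887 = -152.30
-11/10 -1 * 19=-201/10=-20.10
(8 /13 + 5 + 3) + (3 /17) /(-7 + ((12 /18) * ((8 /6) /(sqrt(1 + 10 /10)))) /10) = 188356343 /21926957 - 270 * sqrt(2) /1686689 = 8.59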